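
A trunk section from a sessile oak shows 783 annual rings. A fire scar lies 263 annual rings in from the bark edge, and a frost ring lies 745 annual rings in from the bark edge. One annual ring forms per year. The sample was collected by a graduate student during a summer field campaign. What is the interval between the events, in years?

Separation: 745 − 263 = 482 annual rings.
That is 482 years at one annual ring per year.

482 years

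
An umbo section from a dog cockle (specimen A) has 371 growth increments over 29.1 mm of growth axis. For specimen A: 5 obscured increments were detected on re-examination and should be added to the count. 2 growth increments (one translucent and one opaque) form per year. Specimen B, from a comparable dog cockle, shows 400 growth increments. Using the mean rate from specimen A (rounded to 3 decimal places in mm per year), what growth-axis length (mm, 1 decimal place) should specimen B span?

Specimen A: after corrections the count is 371 + 5 = 376 growth increments.
Specimen A: dividing by 2 growth increments per year: 376 / 2 = 188 years.
A: 29.1 mm over 188 years gives 29.1 / 188 ≈ 0.155 mm/year.
Specimen B: dividing by 2 growth increments per year: 400 / 2 = 200 years. B's length ≈ 0.155 × 200 = 31.0 mm.

31.0 mm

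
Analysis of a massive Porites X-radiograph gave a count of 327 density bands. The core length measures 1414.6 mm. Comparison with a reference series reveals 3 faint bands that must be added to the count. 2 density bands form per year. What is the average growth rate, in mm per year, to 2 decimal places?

Adjusted count: 327 + 3 = 330 density bands.
With 2 density bands per year, 330 / 2 = 165 years.
Extension rate ≈ 1414.6 / 165 = 8.57 mm per year.

8.57 mm per year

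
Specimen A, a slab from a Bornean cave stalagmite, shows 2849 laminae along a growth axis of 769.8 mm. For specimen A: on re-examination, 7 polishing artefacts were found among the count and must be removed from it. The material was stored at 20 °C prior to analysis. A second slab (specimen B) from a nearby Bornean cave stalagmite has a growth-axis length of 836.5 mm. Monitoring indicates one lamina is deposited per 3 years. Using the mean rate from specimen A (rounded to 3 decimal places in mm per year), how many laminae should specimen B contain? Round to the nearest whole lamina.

3098 laminae

Specimen A: adjusted count: 2849 − 7 = 2842 laminae.
Specimen A: 2842 laminae at 3 years each span 2842 × 3 = 8526 years.
A: Mean rate = 769.8 mm / 8526 years ≈ 0.090 mm/year.
For B, 836.5 / 0.090 = 9294.44 years; at 3 years per lamina that is 9294.44 / 3 ≈ 3098 laminae.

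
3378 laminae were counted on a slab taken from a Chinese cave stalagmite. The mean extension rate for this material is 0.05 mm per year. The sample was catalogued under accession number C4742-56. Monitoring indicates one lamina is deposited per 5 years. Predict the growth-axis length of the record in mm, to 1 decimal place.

844.5 mm

At 5 years per lamina, 3378 × 5 = 16890 years.
Predicted length = 0.05 mm/year × 16890 years = 844.5 mm.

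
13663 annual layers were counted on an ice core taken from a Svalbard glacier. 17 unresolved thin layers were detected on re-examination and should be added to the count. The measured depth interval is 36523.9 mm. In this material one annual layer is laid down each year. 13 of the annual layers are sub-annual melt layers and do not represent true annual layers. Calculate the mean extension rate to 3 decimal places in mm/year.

Correcting the raw count gives 13663 − 13 + 17 = 13667 true annual layers.
Mean rate = 36523.9 mm / 13667 years ≈ 2.672 mm/year.

2.672 mm/year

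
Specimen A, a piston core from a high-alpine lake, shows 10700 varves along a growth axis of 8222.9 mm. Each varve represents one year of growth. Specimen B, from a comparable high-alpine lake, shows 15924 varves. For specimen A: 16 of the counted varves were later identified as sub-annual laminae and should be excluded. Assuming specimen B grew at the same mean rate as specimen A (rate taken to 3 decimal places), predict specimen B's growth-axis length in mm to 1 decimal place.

12261.5 mm

Specimen A: adjusted count: 10700 − 16 = 10684 varves.
A: 8222.9 mm over 10684 years gives 8222.9 / 10684 ≈ 0.770 mm/yr.
For B, 0.770 mm/year × 15924 years = 12261.5 mm.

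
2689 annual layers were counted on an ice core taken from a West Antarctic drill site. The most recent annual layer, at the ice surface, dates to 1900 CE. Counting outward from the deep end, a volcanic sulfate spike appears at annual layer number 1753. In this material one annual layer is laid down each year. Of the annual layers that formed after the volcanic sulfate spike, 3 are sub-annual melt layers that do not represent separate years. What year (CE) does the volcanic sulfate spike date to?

The volcanic sulfate spike sits at annual layer 1753 from the deep end, so 2689 − 1753 = 936 annual layers formed after it.
Removing the 3 false annual layers leaves 936 − 3 = 933 true annual layers beyond the volcanic sulfate spike.
Counting back 933 years from 1900 CE places the volcanic sulfate spike in 1900 − 933 = 967 CE.

967 CE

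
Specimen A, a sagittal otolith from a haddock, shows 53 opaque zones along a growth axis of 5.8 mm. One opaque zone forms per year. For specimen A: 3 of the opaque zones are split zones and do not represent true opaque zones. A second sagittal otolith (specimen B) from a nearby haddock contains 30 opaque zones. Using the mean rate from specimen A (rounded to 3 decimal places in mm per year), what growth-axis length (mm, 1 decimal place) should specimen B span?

3.5 mm

Specimen A: adjusted count: 53 − 3 = 50 opaque zones.
A: 5.8 mm over 50 years gives 5.8 / 50 ≈ 0.116 mm/yr.
For B, 0.116 mm/year × 30 years = 3.5 mm.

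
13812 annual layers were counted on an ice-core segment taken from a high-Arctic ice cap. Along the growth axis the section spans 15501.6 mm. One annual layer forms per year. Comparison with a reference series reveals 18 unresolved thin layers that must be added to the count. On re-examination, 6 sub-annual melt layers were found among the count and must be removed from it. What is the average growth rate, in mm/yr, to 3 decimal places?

1.121 mm/yr

Adjusted count: 13812 − 6 + 18 = 13824 annual layers.
Extension rate ≈ 15501.6 / 13824 = 1.121 mm/yr.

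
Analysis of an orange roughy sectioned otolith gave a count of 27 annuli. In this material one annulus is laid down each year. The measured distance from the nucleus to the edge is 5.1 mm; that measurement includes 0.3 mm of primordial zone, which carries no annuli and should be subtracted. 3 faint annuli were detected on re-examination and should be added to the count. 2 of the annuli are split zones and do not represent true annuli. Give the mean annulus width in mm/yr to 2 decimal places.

Correcting the raw count gives 27 − 2 + 3 = 28 true annuli.
Removing the 0.3 mm offcut leaves 5.1 − 0.3 = 4.8 mm.
4.8 mm over 28 years gives 4.8 / 28 ≈ 0.17 mm/yr.

0.17 mm/yr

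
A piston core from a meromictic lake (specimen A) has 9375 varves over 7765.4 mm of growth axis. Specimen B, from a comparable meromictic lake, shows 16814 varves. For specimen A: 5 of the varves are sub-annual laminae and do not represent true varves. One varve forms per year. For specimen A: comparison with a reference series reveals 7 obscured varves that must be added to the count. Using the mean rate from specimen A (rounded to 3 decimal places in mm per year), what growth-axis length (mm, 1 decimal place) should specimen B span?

Specimen A: adjusted count: 9375 − 5 + 7 = 9377 varves.
A: Mean rate = 7765.4 mm / 9377 years ≈ 0.828 mm per year.
Length of B = 0.828 × 16814 = 13922.0 mm.

13922.0 mm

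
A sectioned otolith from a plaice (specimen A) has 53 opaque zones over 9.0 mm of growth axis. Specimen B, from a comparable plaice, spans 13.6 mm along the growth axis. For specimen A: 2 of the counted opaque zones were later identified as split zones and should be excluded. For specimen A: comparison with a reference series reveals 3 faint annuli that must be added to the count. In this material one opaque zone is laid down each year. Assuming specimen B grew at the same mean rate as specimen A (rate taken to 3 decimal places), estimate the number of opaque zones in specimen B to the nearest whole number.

81 opaque zones

Specimen A: true opaque zone count = 53 − 2 + 3 = 54.
A: Mean rate = 9.0 mm / 54 years ≈ 0.167 mm per year.
For B, 13.6 / 0.167 = 81.44 years ≈ 81 opaque zones.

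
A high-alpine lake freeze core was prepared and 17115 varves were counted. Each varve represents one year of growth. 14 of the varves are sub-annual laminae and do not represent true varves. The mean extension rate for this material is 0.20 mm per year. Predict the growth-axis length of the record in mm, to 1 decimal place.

Adjusted count: 17115 − 14 = 17101 varves.
Predicted length = 0.20 mm/year × 17101 years = 3420.2 mm.

3420.2 mm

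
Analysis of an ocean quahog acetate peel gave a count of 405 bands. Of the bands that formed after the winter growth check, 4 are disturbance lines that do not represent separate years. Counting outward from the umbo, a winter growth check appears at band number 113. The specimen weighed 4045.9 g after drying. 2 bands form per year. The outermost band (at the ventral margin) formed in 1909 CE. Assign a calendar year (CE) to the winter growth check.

Between band 113 and the ventral margin there are 405 − 113 = 292 bands.
292 − 4 false = 288 true bands after the winter growth check.
288 bands at 2 per year is 288 / 2 = 144 years.
1909 − 144 = 1765 CE.

1765 CE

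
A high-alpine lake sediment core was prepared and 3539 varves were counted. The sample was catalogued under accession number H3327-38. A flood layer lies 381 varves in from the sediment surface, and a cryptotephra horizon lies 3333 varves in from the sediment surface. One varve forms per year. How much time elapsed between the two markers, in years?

The two markers are separated by 3333 − 381 = 2952 varves.
One varve per year makes the interval 2952 years.

2952 years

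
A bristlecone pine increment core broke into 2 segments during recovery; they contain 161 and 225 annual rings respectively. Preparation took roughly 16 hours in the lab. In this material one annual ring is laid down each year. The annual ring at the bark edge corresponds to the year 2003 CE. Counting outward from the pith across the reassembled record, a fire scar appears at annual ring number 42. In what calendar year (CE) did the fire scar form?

Total annual rings = 161 + 225 = 386.
386 − 42 = 344 annual rings lie beyond the fire scar toward the bark edge.
The annual ring at the bark edge is 2003 CE, so the fire scar dates to 2003 − 344 = 1659 CE.

1659 CE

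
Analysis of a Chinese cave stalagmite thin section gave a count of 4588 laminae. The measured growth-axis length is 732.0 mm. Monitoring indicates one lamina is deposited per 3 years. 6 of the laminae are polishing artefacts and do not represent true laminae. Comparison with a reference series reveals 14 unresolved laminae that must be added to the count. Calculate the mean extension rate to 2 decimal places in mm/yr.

0.05 mm/yr

True lamina count = 4588 − 6 + 14 = 4596.
4596 laminae at 3 years each span 4596 × 3 = 13788 years.
Mean rate = 732.0 mm / 13788 years ≈ 0.05 mm/yr.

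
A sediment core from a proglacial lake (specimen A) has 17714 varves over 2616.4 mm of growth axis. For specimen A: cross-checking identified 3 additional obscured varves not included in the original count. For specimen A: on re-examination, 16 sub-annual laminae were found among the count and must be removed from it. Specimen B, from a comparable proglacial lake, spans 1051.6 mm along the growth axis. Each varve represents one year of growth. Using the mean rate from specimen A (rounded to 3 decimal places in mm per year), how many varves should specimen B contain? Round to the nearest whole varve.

7105 varves

Specimen A: true varve count = 17714 − 16 + 3 = 17701.
A: Mean rate = 2616.4 mm / 17701 years ≈ 0.148 mm per year.
B spans 1051.6 / 0.148 = 7105.41 years ≈ 7105 varves.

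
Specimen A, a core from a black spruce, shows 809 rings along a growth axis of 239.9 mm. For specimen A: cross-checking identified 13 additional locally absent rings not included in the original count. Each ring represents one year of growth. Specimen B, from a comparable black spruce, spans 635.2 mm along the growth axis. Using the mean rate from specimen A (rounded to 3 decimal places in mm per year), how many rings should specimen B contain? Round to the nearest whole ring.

2175 rings

Specimen A: correcting the raw count gives 809 + 13 = 822 true rings.
A: Mean rate = 239.9 mm / 822 years ≈ 0.292 mm/year.
Specimen B: 635.2 mm / 0.292 mm per year = 2175.34 years ≈ 2175 rings.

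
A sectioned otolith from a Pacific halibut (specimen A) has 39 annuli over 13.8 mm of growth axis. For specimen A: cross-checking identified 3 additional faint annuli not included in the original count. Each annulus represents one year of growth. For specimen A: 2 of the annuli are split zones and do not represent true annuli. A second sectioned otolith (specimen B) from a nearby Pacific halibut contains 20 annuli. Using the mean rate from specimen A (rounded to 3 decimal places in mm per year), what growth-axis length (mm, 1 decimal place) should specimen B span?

6.9 mm

Specimen A: after corrections the count is 39 − 2 + 3 = 40 annuli.
A: Extension rate ≈ 13.8 / 40 = 0.345 mm/year.
For B, 0.345 mm/year × 20 years = 6.9 mm.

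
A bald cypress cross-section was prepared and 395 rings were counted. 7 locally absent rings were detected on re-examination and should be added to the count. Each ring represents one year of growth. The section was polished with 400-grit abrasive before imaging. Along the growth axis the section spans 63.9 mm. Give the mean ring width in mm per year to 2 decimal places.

True ring count = 395 + 7 = 402.
Extension rate ≈ 63.9 / 402 = 0.16 mm per year.

0.16 mm per year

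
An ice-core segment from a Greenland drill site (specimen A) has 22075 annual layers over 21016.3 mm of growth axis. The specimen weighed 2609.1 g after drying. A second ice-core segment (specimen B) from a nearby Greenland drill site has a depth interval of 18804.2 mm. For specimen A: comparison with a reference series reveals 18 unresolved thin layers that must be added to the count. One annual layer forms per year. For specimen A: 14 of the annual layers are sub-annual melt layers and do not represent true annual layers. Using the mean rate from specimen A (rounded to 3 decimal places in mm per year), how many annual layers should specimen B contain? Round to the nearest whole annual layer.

Specimen A: correcting the raw count gives 22075 − 14 + 18 = 22079 true annual layers.
A: 21016.3 mm over 22079 years gives 21016.3 / 22079 ≈ 0.952 mm/year.
B spans 18804.2 / 0.952 = 19752.31 years ≈ 19752 annual layers.

19752 annual layers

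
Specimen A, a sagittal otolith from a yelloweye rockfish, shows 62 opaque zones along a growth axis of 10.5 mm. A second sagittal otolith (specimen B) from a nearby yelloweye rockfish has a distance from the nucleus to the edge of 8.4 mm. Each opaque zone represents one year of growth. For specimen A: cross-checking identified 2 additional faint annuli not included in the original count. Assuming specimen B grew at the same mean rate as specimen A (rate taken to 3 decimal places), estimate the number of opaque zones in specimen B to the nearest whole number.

Specimen A: after corrections the count is 62 + 2 = 64 opaque zones.
A: Extension rate ≈ 10.5 / 64 = 0.164 mm per year.
Specimen B: 8.4 mm / 0.164 mm per year = 51.22 years ≈ 51 opaque zones.

51 opaque zones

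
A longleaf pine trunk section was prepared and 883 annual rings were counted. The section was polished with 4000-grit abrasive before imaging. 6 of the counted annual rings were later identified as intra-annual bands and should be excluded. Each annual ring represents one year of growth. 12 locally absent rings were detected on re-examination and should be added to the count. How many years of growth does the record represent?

889 yr

True annual ring count = 883 − 6 + 12 = 889.
At one annual ring per year, that is 889 years.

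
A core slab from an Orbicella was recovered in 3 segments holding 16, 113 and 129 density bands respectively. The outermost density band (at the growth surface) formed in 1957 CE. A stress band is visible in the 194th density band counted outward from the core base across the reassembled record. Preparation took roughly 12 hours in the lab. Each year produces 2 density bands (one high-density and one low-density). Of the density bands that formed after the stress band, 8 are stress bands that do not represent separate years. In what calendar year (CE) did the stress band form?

Total density bands = 16 + 113 + 129 = 258.
258 − 194 = 64 density bands lie beyond the stress band toward the growth surface.
Excluding 8 false density bands: 64 − 8 = 56.
With 2 density bands per year, 56 / 2 = 28 years.
The density band at the growth surface is 1957 CE, so the stress band dates to 1957 − 28 = 1929 CE.

1929 CE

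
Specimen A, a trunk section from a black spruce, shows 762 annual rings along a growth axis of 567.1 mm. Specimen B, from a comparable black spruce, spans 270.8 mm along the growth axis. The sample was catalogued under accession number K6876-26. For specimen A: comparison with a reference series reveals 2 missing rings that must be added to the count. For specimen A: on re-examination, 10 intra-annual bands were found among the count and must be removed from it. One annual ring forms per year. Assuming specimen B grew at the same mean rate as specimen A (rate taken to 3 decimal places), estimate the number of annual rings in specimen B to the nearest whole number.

360 annual rings

Specimen A: correcting the raw count gives 762 − 10 + 2 = 754 true annual rings.
A: 567.1 mm over 754 years gives 567.1 / 754 ≈ 0.752 mm/year.
B spans 270.8 / 0.752 = 360.11 years ≈ 360 annual rings.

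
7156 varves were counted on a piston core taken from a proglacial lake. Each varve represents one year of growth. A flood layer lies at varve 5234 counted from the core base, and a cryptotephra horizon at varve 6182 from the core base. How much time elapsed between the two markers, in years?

948 years

Separation: 6182 − 5234 = 948 varves.
That is 948 years at one varve per year.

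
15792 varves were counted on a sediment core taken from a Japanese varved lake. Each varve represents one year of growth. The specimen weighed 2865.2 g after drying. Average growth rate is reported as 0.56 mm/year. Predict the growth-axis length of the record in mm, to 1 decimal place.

8843.5 mm

15792 years of growth are recorded.
Length ≈ 0.56 × 15792 = 8843.5 mm.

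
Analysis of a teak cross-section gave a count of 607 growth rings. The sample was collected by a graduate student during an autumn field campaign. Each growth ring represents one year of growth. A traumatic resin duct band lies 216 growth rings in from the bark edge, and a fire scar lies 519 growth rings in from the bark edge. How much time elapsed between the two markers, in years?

303 yr

Separation: 519 − 216 = 303 growth rings.
One growth ring per year makes the interval 303 years.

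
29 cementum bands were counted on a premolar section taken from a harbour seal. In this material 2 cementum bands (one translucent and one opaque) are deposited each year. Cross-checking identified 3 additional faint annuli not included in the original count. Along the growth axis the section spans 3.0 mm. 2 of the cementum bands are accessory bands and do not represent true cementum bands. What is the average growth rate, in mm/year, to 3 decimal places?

0.200 mm/year

Correcting the raw count gives 29 − 2 + 3 = 30 true cementum bands.
With 2 cementum bands per year, 30 / 2 = 15 years.
Mean rate = 3.0 mm / 15 years ≈ 0.200 mm/year.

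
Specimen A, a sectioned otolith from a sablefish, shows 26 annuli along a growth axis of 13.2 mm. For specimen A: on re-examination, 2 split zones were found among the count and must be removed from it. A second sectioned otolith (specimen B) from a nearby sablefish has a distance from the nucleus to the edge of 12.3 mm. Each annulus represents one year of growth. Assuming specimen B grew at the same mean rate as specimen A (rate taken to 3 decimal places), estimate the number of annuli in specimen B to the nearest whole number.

Specimen A: true annulus count = 26 − 2 = 24.
A: Mean rate = 13.2 mm / 24 years ≈ 0.550 mm/yr.
Specimen B: 12.3 mm / 0.550 mm per year = 22.36 years ≈ 22 annuli.

22 annuli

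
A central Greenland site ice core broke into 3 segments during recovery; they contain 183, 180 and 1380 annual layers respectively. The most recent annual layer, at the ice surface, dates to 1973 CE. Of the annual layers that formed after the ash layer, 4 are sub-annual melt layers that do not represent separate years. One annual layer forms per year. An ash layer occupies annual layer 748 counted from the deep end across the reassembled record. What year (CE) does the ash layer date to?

Total annual layers = 183 + 180 + 1380 = 1743.
The ash layer sits at annual layer 748 from the deep end, so 1743 − 748 = 995 annual layers formed after it.
Removing the 4 false annual layers leaves 995 − 4 = 991 true annual layers beyond the ash layer.
The annual layer at the ice surface is 1973 CE, so the ash layer dates to 1973 − 991 = 982 CE.

982 CE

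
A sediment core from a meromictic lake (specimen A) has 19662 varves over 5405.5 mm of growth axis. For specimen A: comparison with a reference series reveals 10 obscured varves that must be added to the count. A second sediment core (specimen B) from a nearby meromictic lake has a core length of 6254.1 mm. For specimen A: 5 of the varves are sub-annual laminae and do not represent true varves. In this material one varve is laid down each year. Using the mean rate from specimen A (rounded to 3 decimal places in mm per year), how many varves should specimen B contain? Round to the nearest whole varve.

Specimen A: true varve count = 19662 − 5 + 10 = 19667.
A: Extension rate ≈ 5405.5 / 19667 = 0.275 mm/year.
For B, 6254.1 / 0.275 = 22742.18 years ≈ 22742 varves.

22742 varves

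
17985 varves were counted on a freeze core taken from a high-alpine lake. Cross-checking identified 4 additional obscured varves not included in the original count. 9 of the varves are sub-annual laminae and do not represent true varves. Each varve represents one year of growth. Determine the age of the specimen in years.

17980 years

After corrections the count is 17985 − 9 + 4 = 17980 varves.
One varve per year makes the duration 17980 years.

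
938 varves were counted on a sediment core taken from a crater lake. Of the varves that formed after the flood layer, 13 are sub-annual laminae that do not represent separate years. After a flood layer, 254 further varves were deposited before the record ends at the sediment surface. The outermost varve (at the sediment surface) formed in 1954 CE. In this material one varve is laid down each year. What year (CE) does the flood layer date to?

1713 CE

254 varves post-date the flood layer.
254 − 13 false = 241 true varves after the flood layer.
1954 − 241 = 1713 CE.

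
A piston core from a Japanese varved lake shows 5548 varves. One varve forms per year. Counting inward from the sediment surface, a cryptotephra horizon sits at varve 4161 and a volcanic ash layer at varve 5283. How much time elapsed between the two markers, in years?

1122 years

The two markers are separated by 5283 − 4161 = 1122 varves.
At one varve per year, 1122 years elapsed between them.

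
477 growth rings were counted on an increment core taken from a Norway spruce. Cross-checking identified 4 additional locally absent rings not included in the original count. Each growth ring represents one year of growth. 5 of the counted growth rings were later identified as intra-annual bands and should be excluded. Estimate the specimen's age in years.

476 years

True growth ring count = 477 − 5 + 4 = 476.
One growth ring per year makes the duration 476 years.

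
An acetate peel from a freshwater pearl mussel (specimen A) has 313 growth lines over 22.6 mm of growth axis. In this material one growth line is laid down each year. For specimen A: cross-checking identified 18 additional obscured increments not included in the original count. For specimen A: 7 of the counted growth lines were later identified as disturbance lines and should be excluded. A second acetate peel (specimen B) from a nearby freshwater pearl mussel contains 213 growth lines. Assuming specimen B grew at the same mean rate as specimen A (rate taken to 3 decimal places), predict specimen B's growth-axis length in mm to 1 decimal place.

14.9 mm

Specimen A: correcting the raw count gives 313 − 7 + 18 = 324 true growth lines.
A: Mean rate = 22.6 mm / 324 years ≈ 0.070 mm/year.
Length of B = 0.070 × 213 = 14.9 mm.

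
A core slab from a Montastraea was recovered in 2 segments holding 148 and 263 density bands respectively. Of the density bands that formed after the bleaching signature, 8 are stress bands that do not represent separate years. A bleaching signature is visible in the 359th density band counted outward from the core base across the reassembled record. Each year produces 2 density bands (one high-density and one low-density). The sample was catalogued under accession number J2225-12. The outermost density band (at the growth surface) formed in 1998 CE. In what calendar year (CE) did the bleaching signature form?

1976 CE

Total density bands = 148 + 263 = 411.
411 − 359 = 52 density bands lie beyond the bleaching signature toward the growth surface.
Removing the 8 false density bands leaves 52 − 8 = 44 true density bands beyond the bleaching signature.
With 2 density bands per year, 44 / 2 = 22 years.
The density band at the growth surface is 1998 CE, so the bleaching signature dates to 1998 − 22 = 1976 CE.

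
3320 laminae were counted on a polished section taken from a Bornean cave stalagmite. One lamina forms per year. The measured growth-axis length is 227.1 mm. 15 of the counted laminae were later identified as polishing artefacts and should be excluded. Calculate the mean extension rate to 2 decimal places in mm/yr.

True lamina count = 3320 − 15 = 3305.
Extension rate ≈ 227.1 / 3305 = 0.07 mm/yr.

0.07 mm/yr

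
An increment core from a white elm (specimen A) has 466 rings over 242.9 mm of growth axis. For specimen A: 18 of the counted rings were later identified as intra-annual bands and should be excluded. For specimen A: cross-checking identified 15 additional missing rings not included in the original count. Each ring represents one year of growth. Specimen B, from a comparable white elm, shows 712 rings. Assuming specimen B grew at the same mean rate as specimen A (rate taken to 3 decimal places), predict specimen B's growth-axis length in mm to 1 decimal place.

Specimen A: adjusted count: 466 − 18 + 15 = 463 rings.
A: Extension rate ≈ 242.9 / 463 = 0.525 mm/yr.
Length of B = 0.525 × 712 = 373.8 mm.

373.8 mm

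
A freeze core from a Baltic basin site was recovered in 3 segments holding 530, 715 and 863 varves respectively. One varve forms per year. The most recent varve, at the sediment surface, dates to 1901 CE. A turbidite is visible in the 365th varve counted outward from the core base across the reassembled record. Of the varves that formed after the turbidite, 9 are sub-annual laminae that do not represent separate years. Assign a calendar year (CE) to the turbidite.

167 CE

Total varves = 530 + 715 + 863 = 2108.
Between varve 365 and the sediment surface there are 2108 − 365 = 1743 varves.
Excluding 9 false varves: 1743 − 9 = 1734.
Counting back 1734 years from 1901 CE places the turbidite in 1901 − 1734 = 167 CE.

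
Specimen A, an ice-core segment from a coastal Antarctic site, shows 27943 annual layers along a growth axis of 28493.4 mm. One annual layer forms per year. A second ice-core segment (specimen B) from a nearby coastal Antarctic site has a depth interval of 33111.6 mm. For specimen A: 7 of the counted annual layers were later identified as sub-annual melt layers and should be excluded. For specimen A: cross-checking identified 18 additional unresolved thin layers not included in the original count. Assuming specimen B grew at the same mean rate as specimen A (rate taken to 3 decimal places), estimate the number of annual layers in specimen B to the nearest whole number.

32494 annual layers

Specimen A: true annual layer count = 27943 − 7 + 18 = 27954.
A: 28493.4 mm over 27954 years gives 28493.4 / 27954 ≈ 1.019 mm/year.
Specimen B: 33111.6 mm / 1.019 mm per year = 32494.21 years ≈ 32494 annual layers.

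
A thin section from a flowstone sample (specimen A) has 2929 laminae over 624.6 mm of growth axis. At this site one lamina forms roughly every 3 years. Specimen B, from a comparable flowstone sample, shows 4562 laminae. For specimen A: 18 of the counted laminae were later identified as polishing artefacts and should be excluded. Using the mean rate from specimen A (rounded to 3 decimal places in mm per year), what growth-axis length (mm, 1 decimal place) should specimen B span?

985.4 mm

Specimen A: true lamina count = 2929 − 18 = 2911.
Specimen A: 2911 laminae at 3 years each span 2911 × 3 = 8733 years.
A: Mean rate = 624.6 mm / 8733 years ≈ 0.072 mm per year.
Specimen B: multiplying by 3 years per lamina: 4562 × 3 = 13686 years. B's length ≈ 0.072 × 13686 = 985.4 mm.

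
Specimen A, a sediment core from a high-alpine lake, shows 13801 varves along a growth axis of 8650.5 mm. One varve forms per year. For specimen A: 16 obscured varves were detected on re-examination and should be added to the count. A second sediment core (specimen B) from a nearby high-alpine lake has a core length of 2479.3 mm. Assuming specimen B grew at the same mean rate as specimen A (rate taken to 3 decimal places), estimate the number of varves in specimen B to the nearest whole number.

Specimen A: correcting the raw count gives 13801 + 16 = 13817 true varves.
A: Mean rate = 8650.5 mm / 13817 years ≈ 0.626 mm/yr.
B spans 2479.3 / 0.626 = 3960.54 years ≈ 3961 varves.

3961 varves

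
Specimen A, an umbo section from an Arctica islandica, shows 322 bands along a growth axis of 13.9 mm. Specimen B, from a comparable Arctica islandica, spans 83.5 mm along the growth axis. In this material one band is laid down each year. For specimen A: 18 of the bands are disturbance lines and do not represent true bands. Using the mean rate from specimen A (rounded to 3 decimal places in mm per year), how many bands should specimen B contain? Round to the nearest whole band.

Specimen A: adjusted count: 322 − 18 = 304 bands.
A: Extension rate ≈ 13.9 / 304 = 0.046 mm/year.
Specimen B: 83.5 mm / 0.046 mm per year = 1815.22 years ≈ 1815 bands.

1815 bands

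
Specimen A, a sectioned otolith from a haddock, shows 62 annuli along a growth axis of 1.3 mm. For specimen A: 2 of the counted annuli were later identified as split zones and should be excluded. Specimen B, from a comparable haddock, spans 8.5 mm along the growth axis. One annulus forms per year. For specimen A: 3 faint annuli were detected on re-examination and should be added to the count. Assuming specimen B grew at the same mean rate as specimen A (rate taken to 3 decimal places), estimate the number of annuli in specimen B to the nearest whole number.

Specimen A: after corrections the count is 62 − 2 + 3 = 63 annuli.
A: 1.3 mm over 63 years gives 1.3 / 63 ≈ 0.021 mm/year.
B spans 8.5 / 0.021 = 404.76 years ≈ 405 annuli.

405 annuli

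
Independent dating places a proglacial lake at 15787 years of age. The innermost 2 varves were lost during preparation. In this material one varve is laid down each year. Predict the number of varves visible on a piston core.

15785 varves

One varve per year gives 15787 varves over 15787 years.
15787 − 2 missed = 15785 varves expected in the prepared section.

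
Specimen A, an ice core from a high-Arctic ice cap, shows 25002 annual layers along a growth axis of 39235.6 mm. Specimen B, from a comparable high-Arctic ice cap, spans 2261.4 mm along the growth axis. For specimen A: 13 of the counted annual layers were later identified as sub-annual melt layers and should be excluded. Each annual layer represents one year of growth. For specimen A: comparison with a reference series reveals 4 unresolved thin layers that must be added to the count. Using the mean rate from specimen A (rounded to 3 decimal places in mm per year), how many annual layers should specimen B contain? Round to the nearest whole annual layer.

Specimen A: correcting the raw count gives 25002 − 13 + 4 = 24993 true annual layers.
A: Mean rate = 39235.6 mm / 24993 years ≈ 1.570 mm per year.
Specimen B: 2261.4 mm / 1.570 mm per year = 1440.38 years ≈ 1440 annual layers.

1440 annual layers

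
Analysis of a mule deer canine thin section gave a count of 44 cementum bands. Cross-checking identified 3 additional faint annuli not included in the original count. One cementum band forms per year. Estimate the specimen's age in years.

47 yr

True cementum band count = 44 + 3 = 47.
With a one-to-one cementum band periodicity this is 47 years.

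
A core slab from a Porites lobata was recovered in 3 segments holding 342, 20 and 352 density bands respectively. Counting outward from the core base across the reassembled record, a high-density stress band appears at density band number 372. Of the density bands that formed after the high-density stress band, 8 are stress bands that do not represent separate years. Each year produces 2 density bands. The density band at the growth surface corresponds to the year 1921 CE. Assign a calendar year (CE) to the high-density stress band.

1754 CE

Total density bands = 342 + 20 + 352 = 714.
Between density band 372 and the growth surface there are 714 − 372 = 342 density bands.
342 − 8 false = 334 true density bands after the high-density stress band.
With 2 density bands per year, 334 / 2 = 167 years.
Counting back 167 years from 1921 CE places the high-density stress band in 1921 − 167 = 1754 CE.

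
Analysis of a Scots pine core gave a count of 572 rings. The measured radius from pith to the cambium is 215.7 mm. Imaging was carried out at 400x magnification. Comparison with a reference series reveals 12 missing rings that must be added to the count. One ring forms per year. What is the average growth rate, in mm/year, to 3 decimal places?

After corrections the count is 572 + 12 = 584 rings.
215.7 mm over 584 years gives 215.7 / 584 ≈ 0.369 mm/year.

0.369 mm/year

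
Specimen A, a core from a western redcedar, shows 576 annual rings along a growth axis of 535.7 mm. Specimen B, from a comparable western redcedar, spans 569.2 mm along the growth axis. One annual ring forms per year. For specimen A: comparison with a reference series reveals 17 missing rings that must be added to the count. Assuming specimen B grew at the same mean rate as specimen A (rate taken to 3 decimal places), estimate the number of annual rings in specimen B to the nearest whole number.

630 annual rings

Specimen A: correcting the raw count gives 576 + 17 = 593 true annual rings.
A: Extension rate ≈ 535.7 / 593 = 0.903 mm per year.
B spans 569.2 / 0.903 = 630.34 years ≈ 630 annual rings.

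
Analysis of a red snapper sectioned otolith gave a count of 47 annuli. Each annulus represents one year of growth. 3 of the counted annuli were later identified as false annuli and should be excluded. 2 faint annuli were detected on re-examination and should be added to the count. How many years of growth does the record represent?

True annulus count = 47 − 3 + 2 = 46.
With a one-to-one annulus periodicity this is 46 years.

46 years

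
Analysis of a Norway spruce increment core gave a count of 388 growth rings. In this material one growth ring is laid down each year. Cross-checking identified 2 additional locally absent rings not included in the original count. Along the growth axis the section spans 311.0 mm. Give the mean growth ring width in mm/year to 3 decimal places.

0.797 mm/year

True growth ring count = 388 + 2 = 390.
Extension rate ≈ 311.0 / 390 = 0.797 mm/year.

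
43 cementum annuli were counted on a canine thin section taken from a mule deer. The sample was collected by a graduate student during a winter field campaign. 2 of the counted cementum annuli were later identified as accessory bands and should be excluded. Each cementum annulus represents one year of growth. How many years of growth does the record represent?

After corrections the count is 43 − 2 = 41 cementum annuli.
One cementum annulus per year makes the duration 41 years.

41 years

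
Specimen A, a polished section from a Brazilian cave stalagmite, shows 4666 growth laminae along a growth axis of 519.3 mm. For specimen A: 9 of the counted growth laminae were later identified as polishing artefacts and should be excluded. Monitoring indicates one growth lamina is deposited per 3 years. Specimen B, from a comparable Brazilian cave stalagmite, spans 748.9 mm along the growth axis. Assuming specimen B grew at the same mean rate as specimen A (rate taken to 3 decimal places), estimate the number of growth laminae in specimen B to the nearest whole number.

6747 growth laminae

Specimen A: correcting the raw count gives 4666 − 9 = 4657 true growth laminae.
Specimen A: at 3 years per growth lamina, 4657 × 3 = 13971 years.
A: Extension rate ≈ 519.3 / 13971 = 0.037 mm/year.
For B, 748.9 / 0.037 = 20240.54 years; at 3 years per growth lamina that is 20240.54 / 3 ≈ 6747 growth laminae.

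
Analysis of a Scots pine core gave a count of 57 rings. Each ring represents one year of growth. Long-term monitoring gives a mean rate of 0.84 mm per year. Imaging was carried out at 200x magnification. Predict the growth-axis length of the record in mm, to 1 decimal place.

The record spans 57 years at 0.84 mm per year.
Length ≈ 0.84 × 57 = 47.9 mm.

47.9 mm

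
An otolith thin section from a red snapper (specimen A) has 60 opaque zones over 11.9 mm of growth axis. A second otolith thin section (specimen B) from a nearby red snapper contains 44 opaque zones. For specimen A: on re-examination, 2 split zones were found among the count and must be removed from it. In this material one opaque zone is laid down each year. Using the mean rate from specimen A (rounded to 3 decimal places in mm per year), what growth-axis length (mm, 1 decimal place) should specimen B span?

Specimen A: after corrections the count is 60 − 2 = 58 opaque zones.
A: Extension rate ≈ 11.9 / 58 = 0.205 mm/yr.
B's length ≈ 0.205 × 44 = 9.0 mm.

9.0 mm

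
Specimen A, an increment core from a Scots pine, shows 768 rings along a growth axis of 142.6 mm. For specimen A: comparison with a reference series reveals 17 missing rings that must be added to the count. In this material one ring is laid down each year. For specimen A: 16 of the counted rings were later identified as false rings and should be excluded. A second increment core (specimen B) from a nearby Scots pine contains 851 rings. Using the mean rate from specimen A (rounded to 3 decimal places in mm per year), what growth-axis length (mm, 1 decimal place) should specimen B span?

157.4 mm

Specimen A: adjusted count: 768 − 16 + 17 = 769 rings.
A: Mean rate = 142.6 mm / 769 years ≈ 0.185 mm/year.
Length of B = 0.185 × 851 = 157.4 mm.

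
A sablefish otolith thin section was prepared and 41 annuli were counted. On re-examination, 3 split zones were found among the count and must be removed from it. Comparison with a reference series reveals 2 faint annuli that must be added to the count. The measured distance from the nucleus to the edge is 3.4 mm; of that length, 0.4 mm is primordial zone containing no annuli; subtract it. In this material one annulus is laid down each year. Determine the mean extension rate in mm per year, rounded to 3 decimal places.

0.075 mm per year

True annulus count = 41 − 3 + 2 = 40.
Net length = 3.4 − 0.4 = 3.0 mm.
3.0 mm over 40 years gives 3.0 / 40 ≈ 0.075 mm per year.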